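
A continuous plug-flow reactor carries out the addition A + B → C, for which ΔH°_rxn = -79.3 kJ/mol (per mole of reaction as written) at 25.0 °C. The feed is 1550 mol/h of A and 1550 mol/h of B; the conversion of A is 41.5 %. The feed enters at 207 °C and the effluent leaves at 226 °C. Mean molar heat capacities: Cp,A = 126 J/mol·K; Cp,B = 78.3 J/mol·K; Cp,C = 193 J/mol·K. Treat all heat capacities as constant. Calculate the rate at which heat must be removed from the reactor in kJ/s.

Q_out = 12.9 kJ/s

Extent of reaction ξ = 0.415 × 1550 = 643.25 mol/h
Reaction term: ξ·ΔH°_rxn = 643.25 × -79.3 = -51010 kJ/h
Sensible, feed 207→25 °C: -57633 kJ/h
Outlet flows (mol/h): A 906.75, B 906.75, C 643.25
Sensible, products 25→226 °C: 62189 kJ/h
Q = ΔH = -46454 kJ/h = -12.904 kW
Heat removed = 12.904 kJ/s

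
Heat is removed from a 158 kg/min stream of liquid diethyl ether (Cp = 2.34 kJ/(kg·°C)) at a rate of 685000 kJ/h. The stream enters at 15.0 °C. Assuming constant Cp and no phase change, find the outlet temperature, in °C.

Q = 685000 kJ/h = 11417 kJ/min
ΔT = Q/(ṁ·Cp) = 11417/(158×2.34) = 30.879 K
T_out = 15.0 − 30.879 = -15.879 °C

T_out = -15.9 °C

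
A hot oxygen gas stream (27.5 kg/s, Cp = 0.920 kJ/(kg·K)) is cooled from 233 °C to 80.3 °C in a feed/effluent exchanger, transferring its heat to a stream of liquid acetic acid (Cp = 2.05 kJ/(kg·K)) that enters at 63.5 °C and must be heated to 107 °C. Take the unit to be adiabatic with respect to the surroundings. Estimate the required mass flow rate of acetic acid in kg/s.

Heat released by hot stream: Q = 27.5 × 0.920 × (233 − 80.3) = 3863.3 kJ/s
Energy balance on cold side (adiabatic exchanger): Q = ṁ_c·Cp_c·(T_c,out − T_c,in)
ṁ_c = 3863.3 / [2.05 × (107 − 63.5)] = 43.323 kg/s

ṁ_c = 43.3 kg/s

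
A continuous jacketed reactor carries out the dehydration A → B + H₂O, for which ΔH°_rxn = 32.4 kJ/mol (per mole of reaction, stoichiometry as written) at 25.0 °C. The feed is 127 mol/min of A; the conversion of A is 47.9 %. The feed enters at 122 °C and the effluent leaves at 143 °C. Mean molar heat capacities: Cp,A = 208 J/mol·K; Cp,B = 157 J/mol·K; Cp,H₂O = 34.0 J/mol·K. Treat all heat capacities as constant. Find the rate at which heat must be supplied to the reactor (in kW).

Q_in = 40.1 kW

Extent of reaction ξ = 0.479 × 127 = 60.833 mol/min
Reaction term: ξ·ΔH°_rxn = 60.833 × 32.4 = 1971 kJ/min
Sensible, feed 122→25 °C: -2562.4 kJ/min
Outlet flows (mol/min): A 66.167, B 60.833, H₂O 60.833
Sensible, products 25→143 °C: 2995.1 kJ/min
Q = ΔH = 2403.7 kJ/min = 40.062 kW
Heat supplied = 40.062 kW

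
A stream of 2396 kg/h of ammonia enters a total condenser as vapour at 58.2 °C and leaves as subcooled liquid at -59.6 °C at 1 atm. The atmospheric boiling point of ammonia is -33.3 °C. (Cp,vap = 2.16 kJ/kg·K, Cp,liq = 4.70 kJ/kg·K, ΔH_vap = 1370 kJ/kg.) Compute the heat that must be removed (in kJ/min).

Q_c = 67500 kJ/min

vapour 58.2→-33.3 °C: -197.64 kJ/kg
condensation at -33.3 °C: -1370 kJ/kg
liquid -33.3→-59.6 °C: -123.61 kJ/kg
Δh = -197.64 + -1370 + -123.61 = -1691.2 kJ/kg
Q = ṁ·Δh = 2396 kg/h × -1691.2 kJ/kg = -4.0522e+06 kJ/h
|Q| = 1125.6 kW = 67537 kJ/min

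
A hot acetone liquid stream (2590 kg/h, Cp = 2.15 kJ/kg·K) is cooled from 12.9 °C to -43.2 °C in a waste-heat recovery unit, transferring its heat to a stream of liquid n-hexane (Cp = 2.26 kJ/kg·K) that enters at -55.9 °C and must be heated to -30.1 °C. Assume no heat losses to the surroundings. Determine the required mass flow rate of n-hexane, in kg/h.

ṁ_c = 5360 kg/h

Heat released by hot stream: Q = 2590 × 2.15 × (12.9 − -43.2) = 312390 kJ/h
Energy balance on cold side (adiabatic exchanger): Q = ṁ_c·Cp_c·(T_c,out − T_c,in)
ṁ_c = 312390 / [2.26 × (-30.1 − -55.9)] = 5357.6 kg/h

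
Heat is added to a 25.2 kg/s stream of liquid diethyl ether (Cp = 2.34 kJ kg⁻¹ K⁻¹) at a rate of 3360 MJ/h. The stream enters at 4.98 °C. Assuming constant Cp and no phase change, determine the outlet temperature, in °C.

Q = 3360 MJ/h = 933.33 kJ/s
ΔT = Q/(ṁ·Cp) = 933.33/(25.2×2.34) = 15.828 K
T_out = 4.98 + 15.828 = 20.808 °C

T_out = 20.8 °C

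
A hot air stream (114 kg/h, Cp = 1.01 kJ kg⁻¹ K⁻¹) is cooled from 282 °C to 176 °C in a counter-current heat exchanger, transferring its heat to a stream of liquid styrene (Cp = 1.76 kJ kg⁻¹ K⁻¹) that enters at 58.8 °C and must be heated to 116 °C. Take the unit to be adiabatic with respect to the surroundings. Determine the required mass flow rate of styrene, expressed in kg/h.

ṁ_c = 121 kg/h

Heat released by hot stream: Q = 114 × 1.01 × (282 − 176) = 12205 kJ/h
Energy balance on cold side (adiabatic exchanger): Q = ṁ_c·Cp_c·(T_c,out − T_c,in)
ṁ_c = 12205 / [1.76 × (116 − 58.8)] = 121.23 kg/h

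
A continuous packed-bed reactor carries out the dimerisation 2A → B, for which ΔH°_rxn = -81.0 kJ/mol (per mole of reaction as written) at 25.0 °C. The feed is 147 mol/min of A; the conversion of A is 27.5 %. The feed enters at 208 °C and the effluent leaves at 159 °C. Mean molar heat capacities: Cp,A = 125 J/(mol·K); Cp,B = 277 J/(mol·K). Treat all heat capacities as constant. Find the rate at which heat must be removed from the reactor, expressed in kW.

Extent of reaction ξ = 0.275 × 147 / 2 = 20.213 mol/min
Reaction term: ξ·ΔH°_rxn = 20.213 × -81.0 = -1637.2 kJ/min
Sensible, feed 208→25 °C: -3362.6 kJ/min
Outlet flows (mol/min): A 106.57, B 20.213
Sensible, products 25→159 °C: 2535.4 kJ/min
Q = ΔH = -2464.5 kJ/min = -41.074 kW
Heat removed = 41.074 kW

Q_out = 41.1 kW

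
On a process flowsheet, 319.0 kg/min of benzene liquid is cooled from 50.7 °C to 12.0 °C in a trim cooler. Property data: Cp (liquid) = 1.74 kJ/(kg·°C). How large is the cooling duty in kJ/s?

Q_c = 358 kJ/s

Q = ṁ·Cp·ΔT = 319.0 × 1.74 × (12.0 − 50.7) = -21481 kJ/min
Converting: 21481 / 60 s = 358.01 kW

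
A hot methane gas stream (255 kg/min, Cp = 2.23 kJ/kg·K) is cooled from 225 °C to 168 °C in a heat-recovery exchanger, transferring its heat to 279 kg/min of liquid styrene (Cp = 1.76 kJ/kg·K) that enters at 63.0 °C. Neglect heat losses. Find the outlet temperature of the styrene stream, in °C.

Heat released by hot stream: Q = 255 × 2.23 × (225 − 168) = 32413 kJ/min
Energy balance on cold side (adiabatic exchanger): Q = ṁ_c·Cp_c·(T_c,out − T_c,in)
T_c,out = 63.0 + 32413/(279 × 1.76) = 129.01 °C

T_c,out = 129 °C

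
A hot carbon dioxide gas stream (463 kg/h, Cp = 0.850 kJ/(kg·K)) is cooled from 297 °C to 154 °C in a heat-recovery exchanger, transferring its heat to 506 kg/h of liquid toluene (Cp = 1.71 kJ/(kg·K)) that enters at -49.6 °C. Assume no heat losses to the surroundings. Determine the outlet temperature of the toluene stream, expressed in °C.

Heat released by hot stream: Q = 463 × 0.850 × (297 − 154) = 56278 kJ/h
Energy balance on cold side (adiabatic exchanger): Q = ṁ_c·Cp_c·(T_c,out − T_c,in)
T_c,out = -49.6 + 56278/(506 × 1.71) = 15.441 °C

T_c,out = 15.4 °C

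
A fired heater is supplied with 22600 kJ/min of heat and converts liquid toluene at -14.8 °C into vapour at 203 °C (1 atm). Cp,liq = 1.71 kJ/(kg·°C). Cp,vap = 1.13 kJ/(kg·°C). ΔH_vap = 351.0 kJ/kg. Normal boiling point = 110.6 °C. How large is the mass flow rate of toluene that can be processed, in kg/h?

Δh = 1.71×(110.6−-14.8) + 351.0 + 1.13×(203−110.6) = 669.85 kJ/kg
Q = 22600 kJ/min = 376.67 kJ/s = 1.356e+06 kJ/h
ṁ = Q/Δh = 1.356e+06 / 669.85 = 2024.3 kg/h

ṁ = 2020 kg/h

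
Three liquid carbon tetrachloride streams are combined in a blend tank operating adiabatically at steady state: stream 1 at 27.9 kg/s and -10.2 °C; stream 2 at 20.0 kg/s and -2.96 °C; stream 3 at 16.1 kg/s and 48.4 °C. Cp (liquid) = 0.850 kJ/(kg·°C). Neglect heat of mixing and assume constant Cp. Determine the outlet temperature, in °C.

Energy balance with Q = 0: Σ ṁᵢCp,ᵢ(T_out − Tᵢ) = 0
T_out = Σ ṁᵢCp,ᵢTᵢ / Σ ṁᵢCp,ᵢ
      = 370.14 / 54.4 = 6.8041 °C

T_out = 6.80 °C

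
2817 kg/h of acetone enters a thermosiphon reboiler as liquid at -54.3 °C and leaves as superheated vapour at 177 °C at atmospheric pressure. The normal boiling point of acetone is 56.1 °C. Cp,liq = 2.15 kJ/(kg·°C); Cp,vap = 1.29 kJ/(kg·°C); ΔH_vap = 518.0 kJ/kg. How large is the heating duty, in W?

Q = 713000 W

liquid -54.3→56.1 °C: 237.36 kJ/kg
vaporisation at 56.1 °C: 518 kJ/kg
vapour 56.1→177 °C: 155.96 kJ/kg
Δh = 237.36 + 518 + 155.96 = 911.32 kJ/kg
Q = ṁ·Δh = 2817 kg/h × 911.32 kJ/kg = 2.5672e+06 kJ/h
|Q| = 713.11 kW = 713110 W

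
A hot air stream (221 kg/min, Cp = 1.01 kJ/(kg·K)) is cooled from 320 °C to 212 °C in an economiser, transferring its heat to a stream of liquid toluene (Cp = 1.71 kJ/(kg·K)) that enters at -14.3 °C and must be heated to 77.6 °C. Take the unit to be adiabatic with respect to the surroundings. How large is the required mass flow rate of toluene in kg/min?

Heat released by hot stream: Q = 221 × 1.01 × (320 − 212) = 24107 kJ/min
Energy balance on cold side (adiabatic exchanger): Q = ṁ_c·Cp_c·(T_c,out − T_c,in)
ṁ_c = 24107 / [1.71 × (77.6 − -14.3)] = 153.4 kg/min

ṁ_c = 153 kg/min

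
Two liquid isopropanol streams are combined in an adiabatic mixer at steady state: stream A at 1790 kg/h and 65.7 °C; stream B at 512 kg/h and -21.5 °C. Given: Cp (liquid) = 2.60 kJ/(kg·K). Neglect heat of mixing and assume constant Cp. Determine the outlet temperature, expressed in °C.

T_out = 46.3 °C

No heat crosses the boundary, so H_out = H_in.
T_out = Σ ṁᵢCp,ᵢTᵢ / Σ ṁᵢCp,ᵢ
      = 277150 / 5985.2 = 46.305 °C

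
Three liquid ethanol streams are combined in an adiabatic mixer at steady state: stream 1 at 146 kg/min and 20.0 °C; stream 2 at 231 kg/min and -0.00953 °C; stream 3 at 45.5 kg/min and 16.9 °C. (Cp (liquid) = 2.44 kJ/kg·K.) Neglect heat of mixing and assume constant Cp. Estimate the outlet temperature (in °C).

No heat crosses the boundary, so H_out = H_in.
Σ ṁᵢCp,ᵢTᵢ = 146×2.44×20.0 + 231×2.44×-0.00953 + 45.5×2.44×16.9 = 8995.7
Σ ṁᵢCp,ᵢ = 146×2.44 + 231×2.44 + 45.5×2.44 = 1030.9
T_out = 8995.7 / 1030.9 = 8.726 °C

T_out = 8.73 °C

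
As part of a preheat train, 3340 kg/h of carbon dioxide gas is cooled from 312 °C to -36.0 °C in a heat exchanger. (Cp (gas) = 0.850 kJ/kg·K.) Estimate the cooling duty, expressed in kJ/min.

Q = ṁ·Cp·ΔT = 3340 × 0.850 × (-36.0 − 312) = -987970 kJ/h
Converting: 987970 / 3600 s = 274.44 kW
Cooling duty = 16466 kJ/min

Q_c = 16500 kJ/min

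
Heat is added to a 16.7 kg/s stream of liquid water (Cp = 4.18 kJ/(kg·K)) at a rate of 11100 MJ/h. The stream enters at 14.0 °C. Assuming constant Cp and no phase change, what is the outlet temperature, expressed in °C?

Q = 11100 MJ/h = 3083.3 kJ/s
ΔT = Q/(ṁ·Cp) = 3083.3/(16.7×4.18) = 44.17 K
T_out = 14.0 + 44.17 = 58.17 °C

T_out = 58.2 °C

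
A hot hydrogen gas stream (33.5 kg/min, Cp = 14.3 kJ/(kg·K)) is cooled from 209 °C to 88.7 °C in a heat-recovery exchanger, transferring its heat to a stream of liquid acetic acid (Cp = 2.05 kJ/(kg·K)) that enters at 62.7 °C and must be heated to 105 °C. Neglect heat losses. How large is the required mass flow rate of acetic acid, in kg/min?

Heat released by hot stream: Q = 33.5 × 14.3 × (209 − 88.7) = 57630 kJ/min
Energy balance on cold side (adiabatic exchanger): Q = ṁ_c·Cp_c·(T_c,out − T_c,in)
ṁ_c = 57630 / [2.05 × (105 − 62.7)] = 664.59 kg/min

ṁ_c = 665 kg/min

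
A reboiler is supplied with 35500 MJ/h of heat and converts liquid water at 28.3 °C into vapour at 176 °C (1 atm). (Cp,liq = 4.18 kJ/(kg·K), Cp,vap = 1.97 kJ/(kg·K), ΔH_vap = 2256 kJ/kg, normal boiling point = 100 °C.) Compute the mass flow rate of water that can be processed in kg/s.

Δh = 4.18×(100−28.3) + 2256 + 1.97×(176−100) = 2705.4 kJ/kg
Q = 35500 MJ/h = 9861.1 kJ/s = 9861.1 kJ/s
ṁ = Q/Δh = 9861.1 / 2705.4 = 3.6449 kg/s

ṁ = 3.64 kg/s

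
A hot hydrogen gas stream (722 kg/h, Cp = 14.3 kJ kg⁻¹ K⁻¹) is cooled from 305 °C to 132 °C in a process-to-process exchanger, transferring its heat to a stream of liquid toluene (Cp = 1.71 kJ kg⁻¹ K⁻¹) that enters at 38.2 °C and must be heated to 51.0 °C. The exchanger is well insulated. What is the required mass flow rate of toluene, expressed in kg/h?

ṁ_c = 81600 kg/h

Heat released by hot stream: Q = 722 × 14.3 × (305 − 132) = 1.7862e+06 kJ/h
Energy balance on cold side (adiabatic exchanger): Q = ṁ_c·Cp_c·(T_c,out − T_c,in)
ṁ_c = 1.7862e+06 / [1.71 × (51.0 − 38.2)] = 81604 kg/h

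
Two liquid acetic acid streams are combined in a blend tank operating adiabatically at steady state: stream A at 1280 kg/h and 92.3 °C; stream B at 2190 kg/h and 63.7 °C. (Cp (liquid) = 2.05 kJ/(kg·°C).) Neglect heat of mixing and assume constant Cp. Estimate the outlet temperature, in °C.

No heat crosses the boundary, so H_out = H_in.
Σ ṁᵢCp,ᵢTᵢ = 1280×2.05×92.3 + 2190×2.05×63.7 = 528180
Σ ṁᵢCp,ᵢ = 1280×2.05 + 2190×2.05 = 7113.5
T_out = 528180 / 7113.5 = 74.25 °C

T_out = 74.2 °C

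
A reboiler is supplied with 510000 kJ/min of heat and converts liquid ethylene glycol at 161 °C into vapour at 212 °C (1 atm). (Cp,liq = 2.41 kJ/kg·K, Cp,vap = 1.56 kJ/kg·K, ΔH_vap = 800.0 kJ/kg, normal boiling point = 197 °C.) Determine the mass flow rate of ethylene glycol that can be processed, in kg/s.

ṁ = 9.34 kg/s

Δh = 2.41×(197−161) + 800.0 + 1.56×(212−197) = 910.16 kJ/kg
Q = 510000 kJ/min = 8500 kJ/s = 8500 kJ/s
ṁ = Q/Δh = 8500 / 910.16 = 9.339 kg/s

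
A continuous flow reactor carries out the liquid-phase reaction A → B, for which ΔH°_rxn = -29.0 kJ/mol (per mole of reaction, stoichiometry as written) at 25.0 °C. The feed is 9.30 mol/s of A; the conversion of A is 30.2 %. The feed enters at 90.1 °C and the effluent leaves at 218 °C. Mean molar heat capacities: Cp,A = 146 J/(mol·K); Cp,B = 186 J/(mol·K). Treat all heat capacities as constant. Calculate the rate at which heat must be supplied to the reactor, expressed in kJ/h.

Extent of reaction ξ = 0.302 × 9.30 = 2.8086 mol/s
Reaction term: ξ·ΔH°_rxn = 2.8086 × -29.0 = -81.449 kJ/s
Sensible, feed 90.1→25 °C: -88.393 kJ/s
Outlet flows (mol/s): A 6.4914, B 2.8086
Sensible, products 25→218 °C: 283.74 kJ/s
Q = ΔH = 113.9 kJ/s = 113.9 kW
Heat supplied = 410020 kJ/h

Q_in = 410000 kJ/h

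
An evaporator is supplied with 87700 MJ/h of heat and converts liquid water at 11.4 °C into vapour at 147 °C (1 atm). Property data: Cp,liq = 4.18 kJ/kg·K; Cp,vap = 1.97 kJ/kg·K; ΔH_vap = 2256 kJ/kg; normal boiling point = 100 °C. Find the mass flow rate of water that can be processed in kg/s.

ṁ = 8.96 kg/s

Δh = 4.18×(100−11.4) + 2256 + 1.97×(147−100) = 2718.9 kJ/kg
Q = 87700 MJ/h = 24361 kJ/s = 24361 kJ/s
ṁ = Q/Δh = 24361 / 2718.9 = 8.9598 kg/s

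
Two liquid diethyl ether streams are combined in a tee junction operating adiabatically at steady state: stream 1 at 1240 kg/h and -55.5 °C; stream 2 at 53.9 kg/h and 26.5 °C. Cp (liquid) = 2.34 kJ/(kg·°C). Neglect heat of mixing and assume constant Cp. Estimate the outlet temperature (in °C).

T_out = -52.1 °C

Adiabatic, steady state ⇒ Σ ṁᵢCp,ᵢ(T_out − Tᵢ) = 0
Σ ṁᵢCp,ᵢTᵢ = 1240×2.34×-55.5 + 53.9×2.34×26.5 = -157700
Σ ṁᵢCp,ᵢ = 1240×2.34 + 53.9×2.34 = 3027.7
T_out = -157700 / 3027.7 = -52.084 °C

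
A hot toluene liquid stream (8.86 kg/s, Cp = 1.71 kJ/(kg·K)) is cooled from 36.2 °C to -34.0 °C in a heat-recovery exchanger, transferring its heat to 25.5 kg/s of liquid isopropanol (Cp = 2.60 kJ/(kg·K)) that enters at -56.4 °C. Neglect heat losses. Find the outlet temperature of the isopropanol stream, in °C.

Heat released by hot stream: Q = 8.86 × 1.71 × (36.2 − -34.0) = 1063.6 kJ/s
Energy balance on cold side (adiabatic exchanger): Q = ṁ_c·Cp_c·(T_c,out − T_c,in)
T_c,out = -56.4 + 1063.6/(25.5 × 2.60) = -40.358 °C

T_c,out = -40.4 °C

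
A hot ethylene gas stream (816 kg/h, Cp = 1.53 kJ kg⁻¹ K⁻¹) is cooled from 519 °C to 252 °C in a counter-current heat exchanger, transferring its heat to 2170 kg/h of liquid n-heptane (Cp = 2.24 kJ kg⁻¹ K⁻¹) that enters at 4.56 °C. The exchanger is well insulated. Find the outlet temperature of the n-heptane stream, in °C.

Heat released by hot stream: Q = 816 × 1.53 × (519 − 252) = 333340 kJ/h
Energy balance on cold side (adiabatic exchanger): Q = ṁ_c·Cp_c·(T_c,out − T_c,in)
T_c,out = 4.56 + 333340/(2170 × 2.24) = 73.138 °C

T_c,out = 73.1 °C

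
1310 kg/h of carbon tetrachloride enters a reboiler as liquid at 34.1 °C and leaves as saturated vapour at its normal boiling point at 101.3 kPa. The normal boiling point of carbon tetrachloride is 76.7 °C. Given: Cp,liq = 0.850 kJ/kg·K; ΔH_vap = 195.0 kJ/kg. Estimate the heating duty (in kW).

liquid 34.1→76.7 °C: 36.21 kJ/kg
vaporisation at 76.7 °C: 195 kJ/kg
Δh = 36.21 + 195 = 231.21 kJ/kg
Q = ṁ·Δh = 1310 kg/h × 231.21 kJ/kg = 302890 kJ/h
|Q| = 84.135 kW

Q = 84.1 kW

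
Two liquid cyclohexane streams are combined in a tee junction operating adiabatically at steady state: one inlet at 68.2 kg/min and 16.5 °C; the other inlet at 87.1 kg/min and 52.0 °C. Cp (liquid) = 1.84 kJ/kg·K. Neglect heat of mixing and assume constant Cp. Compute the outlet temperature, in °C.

Energy balance with Q = 0: Σ ṁᵢCp,ᵢ(T_out − Tᵢ) = 0
T_out = Σ ṁᵢCp,ᵢTᵢ / Σ ṁᵢCp,ᵢ
      = 10404 / 285.75 = 36.41 °C

T_out = 36.4 °C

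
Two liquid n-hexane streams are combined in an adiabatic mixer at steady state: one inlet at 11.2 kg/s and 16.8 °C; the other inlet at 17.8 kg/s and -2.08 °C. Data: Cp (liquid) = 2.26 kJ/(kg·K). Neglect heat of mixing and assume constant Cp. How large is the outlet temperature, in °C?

Energy balance with Q = 0: Σ ṁᵢCp,ᵢ(T_out − Tᵢ) = 0
T_out = Σ ṁᵢCp,ᵢTᵢ / Σ ṁᵢCp,ᵢ
      = 341.57 / 65.54 = 5.2116 °C

T_out = 5.21 °C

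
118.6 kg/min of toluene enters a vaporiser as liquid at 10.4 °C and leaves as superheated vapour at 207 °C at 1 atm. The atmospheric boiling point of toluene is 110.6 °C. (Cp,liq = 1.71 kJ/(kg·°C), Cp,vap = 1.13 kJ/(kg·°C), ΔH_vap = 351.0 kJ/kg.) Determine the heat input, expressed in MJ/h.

Q = 4490 MJ/h

liquid 10.4→110.6 °C: 171.34 kJ/kg
vaporisation at 110.6 °C: 351 kJ/kg
vapour 110.6→207 °C: 108.93 kJ/kg
Δh = 171.34 + 351 + 108.93 = 631.27 kJ/kg
Q = ṁ·Δh = 118.6 kg/min × 631.27 kJ/kg = 74869 kJ/min
|Q| = 1247.8 kW = 4492.1 MJ/h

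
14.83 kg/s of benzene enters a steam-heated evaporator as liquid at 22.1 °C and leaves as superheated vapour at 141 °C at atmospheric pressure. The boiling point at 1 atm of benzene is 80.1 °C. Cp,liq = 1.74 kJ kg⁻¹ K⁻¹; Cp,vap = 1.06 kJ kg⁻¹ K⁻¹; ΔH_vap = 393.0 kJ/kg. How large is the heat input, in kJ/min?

Q = 497000 kJ/min

liquid 22.1→80.1 °C: 100.92 kJ/kg
vaporisation at 80.1 °C: 393 kJ/kg
vapour 80.1→141 °C: 64.554 kJ/kg
Δh = 100.92 + 393 + 64.554 = 558.47 kJ/kg
Q = ṁ·Δh = 14.83 kg/s × 558.47 kJ/kg = 8282.2 kJ/s
|Q| = 8282.2 kW = 496930 kJ/min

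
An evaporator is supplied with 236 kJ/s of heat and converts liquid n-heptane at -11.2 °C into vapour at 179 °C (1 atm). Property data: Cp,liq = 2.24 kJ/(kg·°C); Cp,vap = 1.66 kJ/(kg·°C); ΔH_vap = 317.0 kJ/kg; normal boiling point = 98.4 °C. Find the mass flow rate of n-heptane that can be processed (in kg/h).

Δh = 2.24×(98.4−-11.2) + 317.0 + 1.66×(179−98.4) = 696.3 kJ/kg
Q = 236 kJ/s = 236 kJ/s = 849600 kJ/h
ṁ = Q/Δh = 849600 / 696.3 = 1220.2 kg/h

ṁ = 1220 kg/h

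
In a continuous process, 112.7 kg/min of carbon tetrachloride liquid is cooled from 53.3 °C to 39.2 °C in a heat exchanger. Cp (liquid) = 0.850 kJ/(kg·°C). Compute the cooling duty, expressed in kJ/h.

Q = ṁ·Cp·ΔT = 112.7 × 0.850 × (39.2 − 53.3) = -1350.7 kJ/min
Converting: 1350.7 / 60 s = 22.512 kW
Cooling duty = 81043 kJ/h

Q_c = 81000 kJ/h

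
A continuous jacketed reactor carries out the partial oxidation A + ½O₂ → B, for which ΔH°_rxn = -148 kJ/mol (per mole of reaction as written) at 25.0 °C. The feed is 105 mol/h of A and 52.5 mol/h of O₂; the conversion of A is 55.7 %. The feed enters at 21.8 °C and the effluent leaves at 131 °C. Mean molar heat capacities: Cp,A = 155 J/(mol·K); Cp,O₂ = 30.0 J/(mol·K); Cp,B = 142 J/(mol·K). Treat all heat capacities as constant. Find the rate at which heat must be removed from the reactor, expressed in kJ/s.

Q_out = 1.91 kJ/s

Extent of reaction ξ = 0.557 × 105 = 58.485 mol/h
Reaction term: ξ·ΔH°_rxn = 58.485 × -148 = -8655.8 kJ/h
Sensible, feed 21.8→25 °C: 57.12 kJ/h
Outlet flows (mol/h): A 46.515, O₂ 23.257, B 58.485
Sensible, products 25→131 °C: 1718.5 kJ/h
Q = ΔH = -6880.1 kJ/h = -1.9112 kW
Heat removed = 1.9112 kJ/s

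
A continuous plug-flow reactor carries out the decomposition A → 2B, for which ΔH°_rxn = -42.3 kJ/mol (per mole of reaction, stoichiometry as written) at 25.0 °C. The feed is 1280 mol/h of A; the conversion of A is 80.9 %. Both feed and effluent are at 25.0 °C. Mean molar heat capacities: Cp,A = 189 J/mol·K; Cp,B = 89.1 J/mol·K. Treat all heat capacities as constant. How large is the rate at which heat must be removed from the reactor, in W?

Extent of reaction ξ = 0.809 × 1280 = 1035.5 mol/h
Reaction term: ξ·ΔH°_rxn = 1035.5 × -42.3 = -43802 kJ/h
Q = ΔH = -43802 kJ/h = -12.167 kW
Heat removed = 12167 W

Q_out = 12200 W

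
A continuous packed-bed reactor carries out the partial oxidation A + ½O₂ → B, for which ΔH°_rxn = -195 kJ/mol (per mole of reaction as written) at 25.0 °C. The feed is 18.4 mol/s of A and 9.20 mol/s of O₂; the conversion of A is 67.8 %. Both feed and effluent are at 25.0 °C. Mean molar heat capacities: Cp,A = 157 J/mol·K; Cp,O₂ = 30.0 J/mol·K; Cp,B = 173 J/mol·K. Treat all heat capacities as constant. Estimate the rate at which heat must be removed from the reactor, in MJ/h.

Extent of reaction ξ = 0.678 × 18.4 = 12.475 mol/s
Reaction term: ξ·ΔH°_rxn = 12.475 × -195 = -2432.7 kJ/s
Q = ΔH = -2432.7 kJ/s = -2432.7 kW
Heat removed = 8757.6 MJ/h

Q_out = 8760 MJ/h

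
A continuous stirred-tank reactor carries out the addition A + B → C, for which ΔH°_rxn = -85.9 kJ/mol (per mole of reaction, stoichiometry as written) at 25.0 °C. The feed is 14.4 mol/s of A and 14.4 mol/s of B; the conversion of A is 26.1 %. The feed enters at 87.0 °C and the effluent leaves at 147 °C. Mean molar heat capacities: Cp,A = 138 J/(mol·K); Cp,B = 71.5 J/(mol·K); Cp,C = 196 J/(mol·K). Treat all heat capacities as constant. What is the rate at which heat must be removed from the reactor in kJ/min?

Extent of reaction ξ = 0.261 × 14.4 = 3.7584 mol/s
Reaction term: ξ·ΔH°_rxn = 3.7584 × -85.9 = -322.85 kJ/s
Sensible, feed 87.0→25 °C: -187.04 kJ/s
Outlet flows (mol/s): A 10.642, B 10.642, C 3.7584
Sensible, products 25→147 °C: 361.86 kJ/s
Q = ΔH = -148.03 kJ/s = -148.03 kW
Heat removed = 8881.7 kJ/min

Q_out = 8880 kJ/min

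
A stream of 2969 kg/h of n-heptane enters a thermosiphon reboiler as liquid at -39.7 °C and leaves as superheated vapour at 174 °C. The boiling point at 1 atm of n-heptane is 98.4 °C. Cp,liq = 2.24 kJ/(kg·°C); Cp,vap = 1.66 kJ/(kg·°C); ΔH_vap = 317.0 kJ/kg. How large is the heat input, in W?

Q = 620000 W

liquid -39.7→98.4 °C: 309.34 kJ/kg
vaporisation at 98.4 °C: 317 kJ/kg
vapour 98.4→174 °C: 125.5 kJ/kg
Δh = 309.34 + 317 + 125.5 = 751.84 kJ/kg
Q = ṁ·Δh = 2969 kg/h × 751.84 kJ/kg = 2.2322e+06 kJ/h
|Q| = 620.06 kW = 620060 W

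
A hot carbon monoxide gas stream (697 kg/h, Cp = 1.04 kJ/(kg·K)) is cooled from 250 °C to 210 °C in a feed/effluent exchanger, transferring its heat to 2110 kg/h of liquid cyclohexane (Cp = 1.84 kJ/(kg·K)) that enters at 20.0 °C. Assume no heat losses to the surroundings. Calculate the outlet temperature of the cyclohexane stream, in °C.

Heat released by hot stream: Q = 697 × 1.04 × (250 − 210) = 28995 kJ/h
Energy balance on cold side (adiabatic exchanger): Q = ṁ_c·Cp_c·(T_c,out − T_c,in)
T_c,out = 20.0 + 28995/(2110 × 1.84) = 27.468 °C

T_c,out = 27.5 °C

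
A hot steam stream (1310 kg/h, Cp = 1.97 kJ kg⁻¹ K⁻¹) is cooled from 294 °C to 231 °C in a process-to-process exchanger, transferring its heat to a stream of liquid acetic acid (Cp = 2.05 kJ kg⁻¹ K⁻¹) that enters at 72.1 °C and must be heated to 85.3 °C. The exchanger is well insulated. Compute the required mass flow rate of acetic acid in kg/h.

Heat released by hot stream: Q = 1310 × 1.97 × (294 − 231) = 162580 kJ/h
Energy balance on cold side (adiabatic exchanger): Q = ṁ_c·Cp_c·(T_c,out − T_c,in)
ṁ_c = 162580 / [2.05 × (85.3 − 72.1)] = 6008.3 kg/h

ṁ_c = 6010 kg/h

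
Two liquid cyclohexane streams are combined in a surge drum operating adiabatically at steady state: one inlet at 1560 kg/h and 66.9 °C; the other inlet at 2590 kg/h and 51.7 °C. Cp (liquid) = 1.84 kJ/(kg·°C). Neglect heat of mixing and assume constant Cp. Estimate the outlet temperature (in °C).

Energy balance with Q = 0: Σ ṁᵢCp,ᵢ(T_out − Tᵢ) = 0
T_out = Σ ṁᵢCp,ᵢTᵢ / Σ ṁᵢCp,ᵢ
      = 438410 / 7636 = 57.414 °C

T_out = 57.4 °C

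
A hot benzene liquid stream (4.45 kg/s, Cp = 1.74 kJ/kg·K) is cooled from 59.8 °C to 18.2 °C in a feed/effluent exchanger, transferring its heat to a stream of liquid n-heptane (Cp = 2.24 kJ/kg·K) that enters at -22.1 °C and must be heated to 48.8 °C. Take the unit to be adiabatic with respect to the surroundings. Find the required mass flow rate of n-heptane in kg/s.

ṁ_c = 2.03 kg/s

Heat released by hot stream: Q = 4.45 × 1.74 × (59.8 − 18.2) = 322.11 kJ/s
Energy balance on cold side (adiabatic exchanger): Q = ṁ_c·Cp_c·(T_c,out − T_c,in)
ṁ_c = 322.11 / [2.24 × (48.8 − -22.1)] = 2.0282 kg/s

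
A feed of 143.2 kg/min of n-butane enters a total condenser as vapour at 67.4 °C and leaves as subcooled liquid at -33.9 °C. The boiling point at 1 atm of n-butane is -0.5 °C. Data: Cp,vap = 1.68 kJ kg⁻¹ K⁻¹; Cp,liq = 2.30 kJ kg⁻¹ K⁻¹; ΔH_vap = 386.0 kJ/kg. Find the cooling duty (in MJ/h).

vapour 67.4→-0.5 °C: -114.07 kJ/kg
condensation at -0.5 °C: -386 kJ/kg
liquid -0.5→-33.9 °C: -76.82 kJ/kg
Δh = -114.07 + -386 + -76.82 = -576.89 kJ/kg
Q = ṁ·Δh = 143.2 kg/min × -576.89 kJ/kg = -82611 kJ/min
|Q| = 1376.8 kW = 4956.7 MJ/h

Q_c = 4960 MJ/h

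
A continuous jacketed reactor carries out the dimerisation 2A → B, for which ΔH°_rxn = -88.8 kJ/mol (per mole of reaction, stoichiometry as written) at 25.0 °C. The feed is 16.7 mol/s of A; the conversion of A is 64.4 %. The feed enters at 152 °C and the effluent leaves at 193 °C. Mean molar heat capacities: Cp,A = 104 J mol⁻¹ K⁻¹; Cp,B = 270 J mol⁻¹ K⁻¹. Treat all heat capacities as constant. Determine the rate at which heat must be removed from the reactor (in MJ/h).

Extent of reaction ξ = 0.644 × 16.7 / 2 = 5.3774 mol/s
Reaction term: ξ·ΔH°_rxn = 5.3774 × -88.8 = -477.51 kJ/s
Sensible, feed 152→25 °C: -220.57 kJ/s
Outlet flows (mol/s): A 5.9452, B 5.3774
Sensible, products 25→193 °C: 347.79 kJ/s
Q = ΔH = -350.29 kJ/s = -350.29 kW
Heat removed = 1261.1 MJ/h

Q_out = 1260 MJ/h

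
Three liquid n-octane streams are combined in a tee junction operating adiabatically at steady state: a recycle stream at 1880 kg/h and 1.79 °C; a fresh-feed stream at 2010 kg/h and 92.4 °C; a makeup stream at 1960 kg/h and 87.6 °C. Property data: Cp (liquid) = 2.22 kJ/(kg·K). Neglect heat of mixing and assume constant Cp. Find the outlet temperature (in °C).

Energy balance with Q = 0: Σ ṁᵢCp,ᵢ(T_out − Tᵢ) = 0
T_out = Σ ṁᵢCp,ᵢTᵢ / Σ ṁᵢCp,ᵢ
      = 800940 / 12987 = 61.673 °C

T_out = 61.7 °C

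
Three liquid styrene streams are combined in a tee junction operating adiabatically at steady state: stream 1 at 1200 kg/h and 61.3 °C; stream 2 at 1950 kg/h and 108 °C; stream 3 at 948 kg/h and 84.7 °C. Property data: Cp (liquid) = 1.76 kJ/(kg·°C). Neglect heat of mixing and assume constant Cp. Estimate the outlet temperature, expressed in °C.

Adiabatic, steady state ⇒ Σ ṁᵢCp,ᵢ(T_out − Tᵢ) = 0
T_out = Σ ṁᵢCp,ᵢTᵢ / Σ ṁᵢCp,ᵢ
      = 641440 / 7212.5 = 88.935 °C

T_out = 88.9 °C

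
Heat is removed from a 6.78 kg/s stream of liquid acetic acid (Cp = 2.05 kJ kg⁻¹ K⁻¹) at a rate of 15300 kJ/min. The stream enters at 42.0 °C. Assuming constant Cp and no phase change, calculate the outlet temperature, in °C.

Q = 15300 kJ/min = 255 kJ/s
ΔT = Q/(ṁ·Cp) = 255/(6.78×2.05) = 18.347 K
T_out = 42.0 − 18.347 = 23.653 °C

T_out = 23.7 °C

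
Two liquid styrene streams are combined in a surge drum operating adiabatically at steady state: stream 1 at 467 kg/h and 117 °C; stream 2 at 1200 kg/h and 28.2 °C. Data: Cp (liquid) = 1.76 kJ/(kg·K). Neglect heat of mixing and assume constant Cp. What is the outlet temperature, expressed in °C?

Energy balance with Q = 0: Σ ṁᵢCp,ᵢ(T_out − Tᵢ) = 0
Σ ṁᵢCp,ᵢTᵢ = 467×1.76×117 + 1200×1.76×28.2 = 155720
Σ ṁᵢCp,ᵢ = 467×1.76 + 1200×1.76 = 2933.9
T_out = 155720 / 2933.9 = 53.077 °C

T_out = 53.1 °C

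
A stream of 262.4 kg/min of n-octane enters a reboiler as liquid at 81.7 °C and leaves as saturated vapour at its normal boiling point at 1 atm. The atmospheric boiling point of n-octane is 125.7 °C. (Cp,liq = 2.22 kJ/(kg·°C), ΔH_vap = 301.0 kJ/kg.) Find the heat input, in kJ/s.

liquid 81.7→125.7 °C: 97.68 kJ/kg
vaporisation at 125.7 °C: 301 kJ/kg
Δh = 97.68 + 301 = 398.68 kJ/kg
Q = ṁ·Δh = 262.4 kg/min × 398.68 kJ/kg = 104610 kJ/min
|Q| = 1743.6 kW

Q = 1740 kJ/s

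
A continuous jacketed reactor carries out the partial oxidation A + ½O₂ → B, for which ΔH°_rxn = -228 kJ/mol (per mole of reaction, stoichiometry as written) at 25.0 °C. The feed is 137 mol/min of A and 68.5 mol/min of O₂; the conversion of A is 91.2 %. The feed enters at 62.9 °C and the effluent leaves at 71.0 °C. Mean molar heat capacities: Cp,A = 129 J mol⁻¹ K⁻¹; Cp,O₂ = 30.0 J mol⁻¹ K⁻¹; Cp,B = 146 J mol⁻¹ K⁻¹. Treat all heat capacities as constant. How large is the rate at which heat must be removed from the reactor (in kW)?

Q_out = 472 kW

Extent of reaction ξ = 0.912 × 137 = 124.94 mol/min
Reaction term: ξ·ΔH°_rxn = 124.94 × -228 = -28487 kJ/min
Sensible, feed 62.9→25 °C: -747.69 kJ/min
Outlet flows (mol/min): A 12.056, O₂ 6.028, B 124.94
Sensible, products 25→71.0 °C: 918.98 kJ/min
Q = ΔH = -28316 kJ/min = -471.93 kW
Heat removed = 471.93 kW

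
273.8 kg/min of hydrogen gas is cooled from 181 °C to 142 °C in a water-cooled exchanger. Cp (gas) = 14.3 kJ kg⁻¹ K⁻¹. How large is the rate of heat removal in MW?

Q = ṁ·Cp·ΔT = 273.8 × 14.3 × (142 − 181) = -152700 kJ/min
Converting: 152700 / 60 s = 2545 kW
Cooling duty = 2.545 MW

Q_c = 2.54 MW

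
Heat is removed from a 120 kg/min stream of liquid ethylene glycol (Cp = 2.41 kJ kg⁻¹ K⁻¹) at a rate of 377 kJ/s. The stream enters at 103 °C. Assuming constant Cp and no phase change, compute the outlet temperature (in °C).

Q = 377 kJ/s = 22620 kJ/min
ΔT = Q/(ṁ·Cp) = 22620/(120×2.41) = 78.216 K
T_out = 103 − 78.216 = 24.784 °C

T_out = 24.8 °C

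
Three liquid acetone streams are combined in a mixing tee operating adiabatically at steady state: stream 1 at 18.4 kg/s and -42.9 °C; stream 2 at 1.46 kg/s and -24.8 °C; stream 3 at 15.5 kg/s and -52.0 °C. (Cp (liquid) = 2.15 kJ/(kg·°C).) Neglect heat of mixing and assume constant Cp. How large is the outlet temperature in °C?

T_out = -46.1 °C

Energy balance with Q = 0: Σ ṁᵢCp,ᵢ(T_out − Tᵢ) = 0
Σ ṁᵢCp,ᵢTᵢ = 18.4×2.15×-42.9 + 1.46×2.15×-24.8 + 15.5×2.15×-52.0 = -3507.9
Σ ṁᵢCp,ᵢ = 18.4×2.15 + 1.46×2.15 + 15.5×2.15 = 76.024
T_out = -3507.9 / 76.024 = -46.142 °C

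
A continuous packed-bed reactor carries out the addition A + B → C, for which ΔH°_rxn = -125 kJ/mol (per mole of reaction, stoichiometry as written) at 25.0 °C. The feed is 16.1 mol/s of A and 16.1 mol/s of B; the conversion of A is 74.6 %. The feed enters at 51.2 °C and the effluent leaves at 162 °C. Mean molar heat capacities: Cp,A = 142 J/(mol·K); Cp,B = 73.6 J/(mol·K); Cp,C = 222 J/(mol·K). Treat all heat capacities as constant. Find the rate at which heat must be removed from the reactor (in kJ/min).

Q_out = 66400 kJ/min

Extent of reaction ξ = 0.746 × 16.1 = 12.011 mol/s
Reaction term: ξ·ΔH°_rxn = 12.011 × -125 = -1501.3 kJ/s
Sensible, feed 51.2→25 °C: -90.944 kJ/s
Outlet flows (mol/s): A 4.0894, B 4.0894, C 12.011
Sensible, products 25→162 °C: 486.08 kJ/s
Q = ΔH = -1106.2 kJ/s = -1106.2 kW
Heat removed = 66371 kJ/min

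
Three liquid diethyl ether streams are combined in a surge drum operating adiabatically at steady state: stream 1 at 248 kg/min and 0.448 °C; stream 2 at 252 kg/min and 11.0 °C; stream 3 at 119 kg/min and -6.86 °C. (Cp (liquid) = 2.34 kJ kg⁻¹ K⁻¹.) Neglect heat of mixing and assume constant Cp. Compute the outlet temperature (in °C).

Energy balance with Q = 0: Σ ṁᵢCp,ᵢ(T_out − Tᵢ) = 0
T_out = Σ ṁᵢCp,ᵢTᵢ / Σ ṁᵢCp,ᵢ
      = 4836.2 / 1448.5 = 3.3389 °C

T_out = 3.34 °C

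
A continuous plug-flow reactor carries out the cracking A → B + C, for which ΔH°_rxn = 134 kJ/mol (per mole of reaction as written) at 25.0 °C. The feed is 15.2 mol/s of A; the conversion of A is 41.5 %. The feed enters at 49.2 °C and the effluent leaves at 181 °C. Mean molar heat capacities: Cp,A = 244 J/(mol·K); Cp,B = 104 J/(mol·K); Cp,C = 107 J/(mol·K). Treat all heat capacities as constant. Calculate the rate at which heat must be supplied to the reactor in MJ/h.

Extent of reaction ξ = 0.415 × 15.2 = 6.308 mol/s
Reaction term: ξ·ΔH°_rxn = 6.308 × 134 = 845.27 kJ/s
Sensible, feed 49.2→25 °C: -89.753 kJ/s
Outlet flows (mol/s): A 8.892, B 6.308, C 6.308
Sensible, products 25→181 °C: 546.1 kJ/s
Q = ΔH = 1301.6 kJ/s = 1301.6 kW
Heat supplied = 4685.8 MJ/h

Q_in = 4690 MJ/h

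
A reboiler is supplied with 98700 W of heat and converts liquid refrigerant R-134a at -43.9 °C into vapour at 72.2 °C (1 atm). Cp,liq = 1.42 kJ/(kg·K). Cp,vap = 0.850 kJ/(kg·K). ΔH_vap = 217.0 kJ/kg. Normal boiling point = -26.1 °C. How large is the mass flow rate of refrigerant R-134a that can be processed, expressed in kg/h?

Δh = 1.42×(-26.1−-43.9) + 217.0 + 0.850×(72.2−-26.1) = 325.83 kJ/kg
Q = 98700 W = 98.7 kJ/s = 355320 kJ/h
ṁ = Q/Δh = 355320 / 325.83 = 1090.5 kg/h

ṁ = 1090 kg/h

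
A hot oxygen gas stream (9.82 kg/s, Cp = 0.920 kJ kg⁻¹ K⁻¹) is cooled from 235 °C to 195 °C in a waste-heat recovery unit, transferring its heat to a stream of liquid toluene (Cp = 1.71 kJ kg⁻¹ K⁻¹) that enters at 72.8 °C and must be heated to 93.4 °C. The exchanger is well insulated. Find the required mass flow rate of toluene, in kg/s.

Heat released by hot stream: Q = 9.82 × 0.920 × (235 − 195) = 361.38 kJ/s
Energy balance on cold side (adiabatic exchanger): Q = ṁ_c·Cp_c·(T_c,out − T_c,in)
ṁ_c = 361.38 / [1.71 × (93.4 − 72.8)] = 10.259 kg/s

ṁ_c = 10.3 kg/s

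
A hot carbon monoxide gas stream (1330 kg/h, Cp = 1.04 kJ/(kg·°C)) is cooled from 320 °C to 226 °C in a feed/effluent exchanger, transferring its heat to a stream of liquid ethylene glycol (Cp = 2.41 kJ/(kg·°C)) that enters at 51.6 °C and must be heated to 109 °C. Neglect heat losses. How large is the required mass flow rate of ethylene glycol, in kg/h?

ṁ_c = 940 kg/h

Heat released by hot stream: Q = 1330 × 1.04 × (320 − 226) = 130020 kJ/h
Energy balance on cold side (adiabatic exchanger): Q = ṁ_c·Cp_c·(T_c,out − T_c,in)
ṁ_c = 130020 / [2.41 × (109 − 51.6)] = 939.9 kg/h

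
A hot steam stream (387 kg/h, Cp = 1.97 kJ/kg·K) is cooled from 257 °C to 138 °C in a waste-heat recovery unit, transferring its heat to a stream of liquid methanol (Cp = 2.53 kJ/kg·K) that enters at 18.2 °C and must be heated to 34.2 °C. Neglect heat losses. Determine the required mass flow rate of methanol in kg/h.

Heat released by hot stream: Q = 387 × 1.97 × (257 − 138) = 90724 kJ/h
Energy balance on cold side (adiabatic exchanger): Q = ṁ_c·Cp_c·(T_c,out − T_c,in)
ṁ_c = 90724 / [2.53 × (34.2 − 18.2)] = 2241.2 kg/h

ṁ_c = 2240 kg/h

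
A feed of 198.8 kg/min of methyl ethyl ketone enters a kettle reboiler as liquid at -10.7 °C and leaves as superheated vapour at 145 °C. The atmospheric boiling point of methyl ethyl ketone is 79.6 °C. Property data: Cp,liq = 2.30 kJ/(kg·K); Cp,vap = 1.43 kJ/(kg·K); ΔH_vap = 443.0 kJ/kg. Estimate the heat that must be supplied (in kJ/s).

Q = 2470 kJ/s

liquid -10.7→79.6 °C: 207.69 kJ/kg
vaporisation at 79.6 °C: 443 kJ/kg
vapour 79.6→145 °C: 93.522 kJ/kg
Δh = 207.69 + 443 + 93.522 = 744.21 kJ/kg
Q = ṁ·Δh = 198.8 kg/min × 744.21 kJ/kg = 147950 kJ/min
|Q| = 2465.8 kW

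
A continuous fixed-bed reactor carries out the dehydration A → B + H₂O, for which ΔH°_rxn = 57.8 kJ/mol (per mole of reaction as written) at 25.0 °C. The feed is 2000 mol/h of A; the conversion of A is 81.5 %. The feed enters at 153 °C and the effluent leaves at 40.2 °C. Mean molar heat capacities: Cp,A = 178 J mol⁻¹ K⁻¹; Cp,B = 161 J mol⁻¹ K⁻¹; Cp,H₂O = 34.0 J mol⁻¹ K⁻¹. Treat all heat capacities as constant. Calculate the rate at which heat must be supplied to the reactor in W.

Extent of reaction ξ = 0.815 × 2000 = 1630 mol/h
Reaction term: ξ·ΔH°_rxn = 1630 × 57.8 = 94214 kJ/h
Sensible, feed 153→25 °C: -45568 kJ/h
Outlet flows (mol/h): A 370, B 1630, H₂O 1630
Sensible, products 25→40.2 °C: 5832.4 kJ/h
Q = ΔH = 54478 kJ/h = 15.133 kW
Heat supplied = 15133 W

Q_in = 15100 W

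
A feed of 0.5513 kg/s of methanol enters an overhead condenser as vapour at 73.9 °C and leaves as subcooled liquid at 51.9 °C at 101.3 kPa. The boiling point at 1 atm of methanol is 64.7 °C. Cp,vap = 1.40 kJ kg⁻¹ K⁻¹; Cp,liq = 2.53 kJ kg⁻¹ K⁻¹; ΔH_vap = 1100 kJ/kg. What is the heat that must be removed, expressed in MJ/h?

vapour 73.9→64.7 °C: -12.88 kJ/kg
condensation at 64.7 °C: -1100 kJ/kg
liquid 64.7→51.9 °C: -32.384 kJ/kg
Δh = -12.88 + -1100 + -32.384 = -1145.3 kJ/kg
Q = ṁ·Δh = 0.5513 kg/s × -1145.3 kJ/kg = -631.38 kJ/s
|Q| = 631.38 kW = 2273 MJ/h

Q_c = 2270 MJ/h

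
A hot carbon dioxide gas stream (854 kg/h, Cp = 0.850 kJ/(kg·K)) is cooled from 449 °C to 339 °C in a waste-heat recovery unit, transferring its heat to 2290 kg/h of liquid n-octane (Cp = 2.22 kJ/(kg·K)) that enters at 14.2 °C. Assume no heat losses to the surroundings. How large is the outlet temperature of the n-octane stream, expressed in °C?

T_c,out = 29.9 °C

Heat released by hot stream: Q = 854 × 0.850 × (449 − 339) = 79849 kJ/h
Energy balance on cold side (adiabatic exchanger): Q = ṁ_c·Cp_c·(T_c,out − T_c,in)
T_c,out = 14.2 + 79849/(2290 × 2.22) = 29.907 °C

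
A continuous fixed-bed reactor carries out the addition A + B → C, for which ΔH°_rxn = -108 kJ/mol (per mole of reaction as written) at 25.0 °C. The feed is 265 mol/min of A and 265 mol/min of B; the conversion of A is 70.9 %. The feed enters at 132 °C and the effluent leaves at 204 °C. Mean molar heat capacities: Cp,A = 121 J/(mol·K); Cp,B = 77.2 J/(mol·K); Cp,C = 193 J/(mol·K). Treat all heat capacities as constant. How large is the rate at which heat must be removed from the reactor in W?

Q_out = 278000 W

Extent of reaction ξ = 0.709 × 265 = 187.88 mol/min
Reaction term: ξ·ΔH°_rxn = 187.88 × -108 = -20292 kJ/min
Sensible, feed 132→25 °C: -5620 kJ/min
Outlet flows (mol/min): A 77.115, B 77.115, C 187.88
Sensible, products 25→204 °C: 9226.7 kJ/min
Q = ΔH = -16685 kJ/min = -278.08 kW
Heat removed = 278080 W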